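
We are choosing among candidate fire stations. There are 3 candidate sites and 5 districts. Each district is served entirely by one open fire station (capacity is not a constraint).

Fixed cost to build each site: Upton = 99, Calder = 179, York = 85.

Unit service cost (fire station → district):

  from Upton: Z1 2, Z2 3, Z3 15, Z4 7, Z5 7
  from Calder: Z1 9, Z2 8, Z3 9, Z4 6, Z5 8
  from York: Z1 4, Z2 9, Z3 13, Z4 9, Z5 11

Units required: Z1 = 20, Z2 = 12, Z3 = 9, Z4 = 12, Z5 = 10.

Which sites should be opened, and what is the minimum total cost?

For any fixed open set, each district goes to its cheapest open site; total = fixed + service.
{Upton}: Z1→Upton 2·20=40, Z2→Upton 3·12=36, Z3→Upton 15·9=135, Z4→Upton 7·12=84, Z5→Upton 7·10=70. Service 365; fixed 99; total 464.
{Upton, York}: Z1→Upton 2·20=40, Z2→Upton 3·12=36, Z3→York 13·9=117, Z4→Upton 7·12=84, Z5→Upton 7·10=70. Service 347; fixed 184; total 531.
{Upton, Calder}: Z1→Upton 2·20=40, Z2→Upton 3·12=36, Z3→Calder 9·9=81, Z4→Calder 6·12=72, Z5→Upton 7·10=70. Service 299; fixed 278; total 577.
{Upton, Calder, York}: Z1→Upton 2·20=40, Z2→Upton 3·12=36, Z3→Calder 9·9=81, Z4→Calder 6·12=72, Z5→Upton 7·10=70. Service 299; fixed 363; total 662.
(All 7 nonempty subsets were checked; Upton only is lowest.)

Open Upton only; minimum total cost 464.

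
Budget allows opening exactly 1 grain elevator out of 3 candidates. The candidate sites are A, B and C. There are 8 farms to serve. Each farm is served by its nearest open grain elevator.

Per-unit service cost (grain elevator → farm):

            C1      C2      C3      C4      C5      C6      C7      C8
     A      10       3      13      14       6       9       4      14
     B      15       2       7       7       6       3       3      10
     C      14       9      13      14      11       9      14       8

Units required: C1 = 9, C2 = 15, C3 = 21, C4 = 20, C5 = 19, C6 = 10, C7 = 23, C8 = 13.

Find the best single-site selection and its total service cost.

With exactly 1 open, each farm uses its cheapest among the chosen.
{B}: C1→B 15·9=135, C2→B 2·15=30, C3→B 7·21=147, C4→B 7·20=140, C5→B 6·19=114, C6→B 3·10=30, C7→B 3·23=69, C8→B 10·13=130. Service cost 795.
{A}: service cost 1166
{C}: service cost 1539
Among all 3 size-1 choices, {B} is lowest.

Choose B only; total service cost 795.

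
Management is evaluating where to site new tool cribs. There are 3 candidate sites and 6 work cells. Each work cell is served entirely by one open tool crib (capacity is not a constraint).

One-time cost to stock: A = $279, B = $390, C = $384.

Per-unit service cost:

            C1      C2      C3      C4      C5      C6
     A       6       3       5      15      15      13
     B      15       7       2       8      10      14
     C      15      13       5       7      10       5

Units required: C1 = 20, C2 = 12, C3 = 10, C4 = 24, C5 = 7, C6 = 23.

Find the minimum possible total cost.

For any fixed open set, each work cell goes to its cheapest open site; total = fixed + service.
{A, C}: C1→A 6·20=120, C2→A 3·12=36, C3→A 5·10=50, C4→C 7·24=168, C5→C 10·7=70, C6→C 5·23=115. Service 559; fixed 663; total 1222.
{C}: service 859 + fixed 384 = 1243
{A}: service 970 + fixed 279 = 1249
{A, B, C}: C1→A 6·20=120, C2→A 3·12=36, C3→B 2·10=20, C4→C 7·24=168, C5→B 10·7=70, C6→C 5·23=115. Service 529; fixed 1053; total 1582.
(All 7 nonempty subsets were checked; A and C is lowest.)

Minimum total cost: 1222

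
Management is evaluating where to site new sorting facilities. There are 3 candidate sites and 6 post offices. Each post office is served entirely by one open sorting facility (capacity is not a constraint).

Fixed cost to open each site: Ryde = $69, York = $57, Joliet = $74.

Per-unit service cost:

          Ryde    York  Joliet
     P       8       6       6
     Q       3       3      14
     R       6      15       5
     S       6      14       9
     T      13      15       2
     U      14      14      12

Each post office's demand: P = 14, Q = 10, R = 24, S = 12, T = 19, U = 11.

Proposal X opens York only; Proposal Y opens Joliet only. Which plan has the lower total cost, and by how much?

Proposal X: {York}: P→York 6·14=84, Q→York 3·10=30, R→York 15·24=360, S→York 14·12=168, T→York 15·19=285, U→York 14·11=154. Service 1081; fixed 57; total 1138.
Proposal Y: {Joliet}: P→Joliet 6·14=84, Q→Joliet 14·10=140, R→Joliet 5·24=120, S→Joliet 9·12=108, T→Joliet 2·19=38, U→Joliet 12·11=132. Service 622; fixed 74; total 696.
Difference: |1138 − 696| = 442.

Proposal Y is cheaper by 442.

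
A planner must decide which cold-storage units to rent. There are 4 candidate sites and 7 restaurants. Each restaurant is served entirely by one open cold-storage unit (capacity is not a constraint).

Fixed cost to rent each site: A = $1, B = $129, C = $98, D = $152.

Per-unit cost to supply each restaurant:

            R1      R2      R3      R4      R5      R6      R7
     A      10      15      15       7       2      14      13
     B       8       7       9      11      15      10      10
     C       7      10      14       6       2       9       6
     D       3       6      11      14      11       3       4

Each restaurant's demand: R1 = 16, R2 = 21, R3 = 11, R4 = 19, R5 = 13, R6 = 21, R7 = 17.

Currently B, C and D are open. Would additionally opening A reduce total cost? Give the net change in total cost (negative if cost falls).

No — net change +1 (cost rises by 1).

Current service cost with {B, C, D}: 544.
Adding A: each restaurant re-picks its cheapest; new service cost 544, saving 0.
Extra fixed cost: 1. Net change = 1 − 0 = 1.
(Totals: 923 → 924.)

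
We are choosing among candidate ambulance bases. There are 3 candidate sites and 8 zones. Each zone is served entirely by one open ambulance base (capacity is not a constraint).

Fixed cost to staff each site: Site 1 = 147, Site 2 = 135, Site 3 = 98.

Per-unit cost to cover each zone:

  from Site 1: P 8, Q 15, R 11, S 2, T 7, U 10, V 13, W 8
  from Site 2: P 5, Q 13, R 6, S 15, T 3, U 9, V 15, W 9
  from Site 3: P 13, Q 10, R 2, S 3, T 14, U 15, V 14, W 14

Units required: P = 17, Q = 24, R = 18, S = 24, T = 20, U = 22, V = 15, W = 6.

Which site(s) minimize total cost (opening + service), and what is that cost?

For any fixed open set, each zone goes to its cheapest open site; total = fixed + service.
{Site 2, Site 3}: P→Site 2 5·17=85, Q→Site 3 10·24=240, R→Site 3 2·18=36, S→Site 3 3·24=72, T→Site 2 3·20=60, U→Site 2 9·22=198, V→Site 3 14·15=210, W→Site 2 9·6=54. Service 955; fixed 233; total 1188.
{Site 1, Site 2, Site 3}: service 910 + fixed 380 = 1290
{Site 1, Site 3}: P→Site 1 8·17=136, Q→Site 3 10·24=240, R→Site 3 2·18=36, S→Site 1 2·24=48, T→Site 1 7·20=140, U→Site 1 10·22=220, V→Site 1 13·15=195, W→Site 1 8·6=48. Service 1063; fixed 245; total 1308.
{Site 3}: service 1473 + fixed 98 = 1571
(All 7 nonempty subsets were checked; Site 2 and Site 3 is lowest.)

Open Site 2 and Site 3; minimum total cost 1188.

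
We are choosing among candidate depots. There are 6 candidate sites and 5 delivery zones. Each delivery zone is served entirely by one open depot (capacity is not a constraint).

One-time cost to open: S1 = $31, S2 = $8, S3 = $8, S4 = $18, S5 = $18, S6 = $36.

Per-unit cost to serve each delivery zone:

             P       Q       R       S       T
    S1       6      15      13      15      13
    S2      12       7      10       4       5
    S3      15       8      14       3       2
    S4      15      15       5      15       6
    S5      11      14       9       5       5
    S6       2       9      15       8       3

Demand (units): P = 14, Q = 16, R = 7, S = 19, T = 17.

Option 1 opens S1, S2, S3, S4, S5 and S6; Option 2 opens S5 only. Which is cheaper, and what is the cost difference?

Option 1: {S1, S2, S3, S4, S5, S6}: P→S6 2·14=28, Q→S2 7·16=112, R→S4 5·7=35, S→S3 3·19=57, T→S3 2·17=34. Service 266; fixed 119; total 385.
Option 2: {S5}: P→S5 11·14=154, Q→S5 14·16=224, R→S5 9·7=63, S→S5 5·19=95, T→S5 5·17=85. Service 621; fixed 18; total 639.
Difference: |385 − 639| = 254.

Option 1 is cheaper by 254.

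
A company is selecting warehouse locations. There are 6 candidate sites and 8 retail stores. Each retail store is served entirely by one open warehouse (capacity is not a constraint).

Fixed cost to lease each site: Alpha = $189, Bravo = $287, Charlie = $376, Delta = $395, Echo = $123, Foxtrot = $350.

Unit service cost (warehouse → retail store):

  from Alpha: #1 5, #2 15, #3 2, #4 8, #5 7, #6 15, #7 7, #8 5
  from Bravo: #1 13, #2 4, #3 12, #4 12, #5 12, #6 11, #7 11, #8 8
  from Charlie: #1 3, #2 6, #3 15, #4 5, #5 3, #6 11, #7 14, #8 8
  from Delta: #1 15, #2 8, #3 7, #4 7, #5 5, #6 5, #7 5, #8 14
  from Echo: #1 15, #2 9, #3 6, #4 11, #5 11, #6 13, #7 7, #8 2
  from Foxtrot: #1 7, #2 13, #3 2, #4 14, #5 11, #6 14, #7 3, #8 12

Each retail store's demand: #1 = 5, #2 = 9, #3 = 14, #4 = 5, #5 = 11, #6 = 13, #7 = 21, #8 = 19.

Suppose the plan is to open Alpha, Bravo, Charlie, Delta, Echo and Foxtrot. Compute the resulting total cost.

Total cost: 2023

Each retail store is assigned to its cheapest site among the open ones.
{Alpha, Bravo, Charlie, Delta, Echo, Foxtrot}: #1→Charlie 3·5=15, #2→Bravo 4·9=36, #3→Alpha 2·14=28, #4→Charlie 5·5=25, #5→Charlie 3·11=33, #6→Delta 5·13=65, #7→Foxtrot 3·21=63, #8→Echo 2·19=38. Service 303; fixed 1720; total 2023.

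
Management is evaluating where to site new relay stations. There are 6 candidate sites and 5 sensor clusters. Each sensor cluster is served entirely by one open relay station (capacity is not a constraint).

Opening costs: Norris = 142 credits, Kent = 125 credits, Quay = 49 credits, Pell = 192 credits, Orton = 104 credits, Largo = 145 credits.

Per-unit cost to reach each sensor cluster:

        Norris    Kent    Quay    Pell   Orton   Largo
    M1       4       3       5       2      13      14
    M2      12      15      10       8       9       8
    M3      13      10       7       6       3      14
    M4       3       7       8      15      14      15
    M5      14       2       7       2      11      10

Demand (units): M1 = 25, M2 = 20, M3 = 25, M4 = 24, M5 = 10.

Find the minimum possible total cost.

Minimum total cost: 747

For any fixed open set, each sensor cluster goes to its cheapest open site; total = fixed + service.
{Kent, Orton}: M1→Kent 3·25=75, M2→Orton 9·20=180, M3→Orton 3·25=75, M4→Kent 7·24=168, M5→Kent 2·10=20. Service 518; fixed 229; total 747.
{Norris, Orton}: M1→Norris 4·25=100, M2→Orton 9·20=180, M3→Orton 3·25=75, M4→Norris 3·24=72, M5→Orton 11·10=110. Service 537; fixed 246; total 783.
{Norris, Pell}: service 452 + fixed 334 = 786
{Norris, Kent, Quay, Pell, Orton, Largo}: M1→Pell 2·25=50, M2→Pell 8·20=160, M3→Orton 3·25=75, M4→Norris 3·24=72, M5→Kent 2·10=20. Service 377; fixed 757; total 1134.
No other subset beats 747.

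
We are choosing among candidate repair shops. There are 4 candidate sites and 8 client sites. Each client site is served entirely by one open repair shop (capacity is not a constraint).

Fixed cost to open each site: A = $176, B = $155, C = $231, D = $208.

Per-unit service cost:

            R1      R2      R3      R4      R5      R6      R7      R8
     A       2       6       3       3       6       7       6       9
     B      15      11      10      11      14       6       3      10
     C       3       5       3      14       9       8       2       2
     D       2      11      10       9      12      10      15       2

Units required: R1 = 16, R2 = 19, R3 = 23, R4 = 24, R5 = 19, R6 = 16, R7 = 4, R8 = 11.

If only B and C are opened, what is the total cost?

Each client site is assigned to its cheapest site among the open ones.
{B, C}: R1→C 3·16=48, R2→C 5·19=95, R3→C 3·23=69, R4→B 11·24=264, R5→C 9·19=171, R6→B 6·16=96, R7→C 2·4=8, R8→C 2·11=22. Service 773; fixed 386; total 1159.

Total cost: 1159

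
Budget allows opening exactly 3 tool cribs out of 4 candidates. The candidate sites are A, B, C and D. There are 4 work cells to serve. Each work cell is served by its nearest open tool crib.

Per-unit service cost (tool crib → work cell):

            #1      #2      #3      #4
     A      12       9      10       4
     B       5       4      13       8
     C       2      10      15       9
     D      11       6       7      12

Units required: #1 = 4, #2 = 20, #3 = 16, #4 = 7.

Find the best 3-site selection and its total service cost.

Choose A, B and D; total service cost 240.

With exactly 3 open, each work cell uses its cheapest among the chosen.
{A, B, D}: #1→B 5·4=20, #2→B 4·20=80, #3→D 7·16=112, #4→A 4·7=28. Service cost 240.
{B, C, D}: service cost 256
{A, C, D}: service cost 268
Among all 4 size-3 choices, {A, B, D} is lowest.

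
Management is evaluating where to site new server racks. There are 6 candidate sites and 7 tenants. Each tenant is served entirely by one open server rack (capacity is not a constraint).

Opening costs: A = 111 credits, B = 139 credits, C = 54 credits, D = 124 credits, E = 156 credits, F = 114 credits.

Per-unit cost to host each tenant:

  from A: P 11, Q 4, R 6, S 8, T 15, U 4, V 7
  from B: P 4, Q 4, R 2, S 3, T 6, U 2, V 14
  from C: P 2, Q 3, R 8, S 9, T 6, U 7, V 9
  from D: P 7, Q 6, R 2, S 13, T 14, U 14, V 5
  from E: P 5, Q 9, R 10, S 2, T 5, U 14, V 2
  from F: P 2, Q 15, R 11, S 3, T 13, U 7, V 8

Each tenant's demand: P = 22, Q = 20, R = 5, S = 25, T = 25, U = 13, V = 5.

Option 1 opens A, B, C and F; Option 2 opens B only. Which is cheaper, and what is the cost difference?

Option 2 is cheaper by 180.

Option 1: {A, B, C, F}: P→C 2·22=44, Q→C 3·20=60, R→B 2·5=10, S→B 3·25=75, T→B 6·25=150, U→B 2·13=26, V→A 7·5=35. Service 400; fixed 418; total 818.
Option 2: {B}: P→B 4·22=88, Q→B 4·20=80, R→B 2·5=10, S→B 3·25=75, T→B 6·25=150, U→B 2·13=26, V→B 14·5=70. Service 499; fixed 139; total 638.
Difference: |818 − 638| = 180.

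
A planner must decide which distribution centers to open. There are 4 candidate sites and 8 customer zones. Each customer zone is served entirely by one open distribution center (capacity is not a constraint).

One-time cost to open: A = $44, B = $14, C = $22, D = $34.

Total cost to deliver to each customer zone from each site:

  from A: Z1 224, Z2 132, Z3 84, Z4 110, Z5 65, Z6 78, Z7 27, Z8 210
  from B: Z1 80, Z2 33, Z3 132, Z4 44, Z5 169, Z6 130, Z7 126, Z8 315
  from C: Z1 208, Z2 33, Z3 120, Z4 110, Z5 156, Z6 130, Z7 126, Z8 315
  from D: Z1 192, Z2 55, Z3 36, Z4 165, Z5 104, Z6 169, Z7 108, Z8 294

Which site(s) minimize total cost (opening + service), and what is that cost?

Open A, B and D; minimum total cost 665.

For any fixed open set, each customer zone goes to its cheapest open site; total = fixed + service.
{A, B, D}: Z1→B 80, Z2→B 33, Z3→D 36, Z4→B 44, Z5→A 65, Z6→A 78, Z7→A 27, Z8→A 210. Service 573; fixed 92; total 665.
{A, B}: Z1→B 80, Z2→B 33, Z3→A 84, Z4→B 44, Z5→A 65, Z6→A 78, Z7→A 27, Z8→A 210. Service 621; fixed 58; total 679.
{A, B, C, D}: service 573 + fixed 114 = 687
{B}: Z1→B 80, Z2→B 33, Z3→B 132, Z4→B 44, Z5→B 169, Z6→B 130, Z7→B 126, Z8→B 315. Service 1029; fixed 14; total 1043.
(All 15 nonempty subsets were checked; A, B and D is lowest.)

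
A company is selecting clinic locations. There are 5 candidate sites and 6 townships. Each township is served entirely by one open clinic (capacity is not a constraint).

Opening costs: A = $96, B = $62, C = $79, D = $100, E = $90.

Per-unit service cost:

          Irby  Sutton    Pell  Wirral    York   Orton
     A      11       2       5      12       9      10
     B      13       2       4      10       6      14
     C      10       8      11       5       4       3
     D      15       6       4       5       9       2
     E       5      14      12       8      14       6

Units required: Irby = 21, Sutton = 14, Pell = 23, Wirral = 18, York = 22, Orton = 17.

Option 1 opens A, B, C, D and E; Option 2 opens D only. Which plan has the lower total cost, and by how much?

Option 1 is cheaper by 49.

Option 1: {A, B, C, D, E}: Irby→E 5·21=105, Sutton→A 2·14=28, Pell→B 4·23=92, Wirral→C 5·18=90, York→C 4·22=88, Orton→D 2·17=34. Service 437; fixed 427; total 864.
Option 2: {D}: Irby→D 15·21=315, Sutton→D 6·14=84, Pell→D 4·23=92, Wirral→D 5·18=90, York→D 9·22=198, Orton→D 2·17=34. Service 813; fixed 100; total 913.
Difference: |864 − 913| = 49.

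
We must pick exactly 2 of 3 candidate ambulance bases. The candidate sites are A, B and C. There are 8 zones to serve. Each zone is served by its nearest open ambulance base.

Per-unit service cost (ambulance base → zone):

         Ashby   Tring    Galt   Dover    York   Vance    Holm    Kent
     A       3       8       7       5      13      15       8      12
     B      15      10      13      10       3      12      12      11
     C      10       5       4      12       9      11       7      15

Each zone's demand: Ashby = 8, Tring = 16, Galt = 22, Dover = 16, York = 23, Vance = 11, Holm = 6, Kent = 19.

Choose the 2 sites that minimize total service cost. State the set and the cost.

Choose A and B; total service cost 844.

With exactly 2 open, each zone uses its cheapest among the chosen.
{A, B}: Ashby→A 3·8=24, Tring→A 8·16=128, Galt→A 7·22=154, Dover→A 5·16=80, York→B 3·23=69, Vance→B 12·11=132, Holm→A 8·6=48, Kent→B 11·19=209. Service cost 844.
{B, C}: service cost 849
{A, C}: service cost 870
Among all 3 size-2 choices, {A, B} is lowest.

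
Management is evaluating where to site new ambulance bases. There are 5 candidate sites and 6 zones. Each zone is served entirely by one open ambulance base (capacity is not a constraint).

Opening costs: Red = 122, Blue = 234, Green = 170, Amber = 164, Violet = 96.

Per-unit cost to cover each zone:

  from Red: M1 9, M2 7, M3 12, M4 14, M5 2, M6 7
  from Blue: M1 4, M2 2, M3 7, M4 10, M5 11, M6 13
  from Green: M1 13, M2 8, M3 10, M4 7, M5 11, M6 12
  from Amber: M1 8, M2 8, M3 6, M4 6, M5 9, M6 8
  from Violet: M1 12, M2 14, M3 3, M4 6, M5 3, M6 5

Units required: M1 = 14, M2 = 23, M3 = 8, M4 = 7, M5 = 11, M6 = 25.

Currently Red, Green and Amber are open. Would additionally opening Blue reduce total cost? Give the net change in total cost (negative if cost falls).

No — net change +63 (cost rises by 63).

Current service cost with {Red, Green, Amber}: 560.
Adding Blue: each zone re-picks its cheapest; new service cost 389, saving 171.
Extra fixed cost: 234. Net change = 234 − 171 = 63.
(Totals: 1016 → 1079.)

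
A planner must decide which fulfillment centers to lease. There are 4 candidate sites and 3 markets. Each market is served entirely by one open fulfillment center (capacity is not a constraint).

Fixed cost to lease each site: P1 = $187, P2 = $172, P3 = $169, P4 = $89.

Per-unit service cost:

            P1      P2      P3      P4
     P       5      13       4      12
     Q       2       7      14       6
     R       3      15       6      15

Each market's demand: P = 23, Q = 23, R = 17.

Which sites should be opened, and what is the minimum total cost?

Open P1 only; minimum total cost 399.

For any fixed open set, each market goes to its cheapest open site; total = fixed + service.
{P1}: P→P1 5·23=115, Q→P1 2·23=46, R→P1 3·17=51. Service 212; fixed 187; total 399.
{P1, P4}: service 212 + fixed 276 = 488
{P1, P3}: P→P3 4·23=92, Q→P1 2·23=46, R→P1 3·17=51. Service 189; fixed 356; total 545.
{P1, P2, P3, P4}: P→P3 4·23=92, Q→P1 2·23=46, R→P1 3·17=51. Service 189; fixed 617; total 806.
(All 15 nonempty subsets were checked; P1 only is lowest.)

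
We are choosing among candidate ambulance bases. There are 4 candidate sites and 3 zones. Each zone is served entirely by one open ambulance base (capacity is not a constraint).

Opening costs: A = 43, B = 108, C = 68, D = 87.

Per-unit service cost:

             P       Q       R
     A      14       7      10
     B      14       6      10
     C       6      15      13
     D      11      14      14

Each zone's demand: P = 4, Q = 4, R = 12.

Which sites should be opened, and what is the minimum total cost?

Open A only; minimum total cost 247.

For any fixed open set, each zone goes to its cheapest open site; total = fixed + service.
{A}: P→A 14·4=56, Q→A 7·4=28, R→A 10·12=120. Service 204; fixed 43; total 247.
{A, C}: P→C 6·4=24, Q→A 7·4=28, R→A 10·12=120. Service 172; fixed 111; total 283.
{B}: service 200 + fixed 108 = 308
{A, B, C, D}: P→C 6·4=24, Q→B 6·4=24, R→A 10·12=120. Service 168; fixed 306; total 474.
No other subset beats 247.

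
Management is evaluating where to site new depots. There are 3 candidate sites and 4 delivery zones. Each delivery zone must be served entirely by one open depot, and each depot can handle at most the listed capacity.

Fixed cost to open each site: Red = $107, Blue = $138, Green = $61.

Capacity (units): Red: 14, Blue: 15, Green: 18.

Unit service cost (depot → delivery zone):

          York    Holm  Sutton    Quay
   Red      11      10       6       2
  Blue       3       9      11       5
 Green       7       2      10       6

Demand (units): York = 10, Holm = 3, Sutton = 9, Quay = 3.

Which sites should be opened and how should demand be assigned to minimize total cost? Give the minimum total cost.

Open {Red, Green}: York→Green 7·10=70, Holm→Green 2·3=6, Sutton→Red 6·9=54, Quay→Red 2·3=6.
Loads: Red carries 12/14, Green carries 13/18. Service 136; fixed 168; total 304.
Next best feasible plan costs 316.

Minimum total cost: 304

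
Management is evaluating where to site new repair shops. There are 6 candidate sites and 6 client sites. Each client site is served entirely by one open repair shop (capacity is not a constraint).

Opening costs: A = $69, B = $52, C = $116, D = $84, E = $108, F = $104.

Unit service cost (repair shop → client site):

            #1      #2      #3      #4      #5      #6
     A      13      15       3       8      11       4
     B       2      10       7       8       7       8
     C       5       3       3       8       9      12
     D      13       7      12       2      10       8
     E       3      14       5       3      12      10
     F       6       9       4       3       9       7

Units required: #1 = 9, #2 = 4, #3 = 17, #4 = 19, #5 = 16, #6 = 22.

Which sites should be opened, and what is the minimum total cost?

Open A, B and D; minimum total cost 540.

For any fixed open set, each client site goes to its cheapest open site; total = fixed + service.
{A, B, D}: #1→B 2·9=18, #2→D 7·4=28, #3→A 3·17=51, #4→D 2·19=38, #5→B 7·16=112, #6→A 4·22=88. Service 335; fixed 205; total 540.
{A, B}: service 461 + fixed 121 = 582
{A, B, F}: service 362 + fixed 225 = 587
{A, B, C, D, E, F}: #1→B 2·9=18, #2→C 3·4=12, #3→A 3·17=51, #4→D 2·19=38, #5→B 7·16=112, #6→A 4·22=88. Service 319; fixed 533; total 852.
No other subset beats 540.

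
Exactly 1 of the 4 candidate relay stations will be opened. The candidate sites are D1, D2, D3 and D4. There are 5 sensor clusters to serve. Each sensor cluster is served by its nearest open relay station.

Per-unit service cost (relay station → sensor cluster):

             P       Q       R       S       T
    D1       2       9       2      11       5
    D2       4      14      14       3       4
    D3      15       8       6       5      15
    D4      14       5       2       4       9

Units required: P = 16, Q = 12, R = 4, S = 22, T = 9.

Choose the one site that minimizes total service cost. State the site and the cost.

Choose D2 only; total service cost 390.

With exactly 1 open, each sensor cluster uses its cheapest among the chosen.
{D2}: P→D2 4·16=64, Q→D2 14·12=168, R→D2 14·4=56, S→D2 3·22=66, T→D2 4·9=36. Service cost 390.
{D1}: service cost 435
{D4}: service cost 461
Among all 4 size-1 choices, {D2} is lowest.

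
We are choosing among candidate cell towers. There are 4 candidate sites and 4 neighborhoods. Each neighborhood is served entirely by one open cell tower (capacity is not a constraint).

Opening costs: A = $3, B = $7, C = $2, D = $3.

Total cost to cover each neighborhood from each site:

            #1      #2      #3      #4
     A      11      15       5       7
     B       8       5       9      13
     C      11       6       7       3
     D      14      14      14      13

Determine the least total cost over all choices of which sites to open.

Minimum total cost: 29

For any fixed open set, each neighborhood goes to its cheapest open site; total = fixed + service.
{C}: #1→C 11, #2→C 6, #3→C 7, #4→C 3. Service 27; fixed 2; total 29.
{A, C}: service 25 + fixed 5 = 30
{B, C}: service 23 + fixed 9 = 32
{A, B, C, D}: #1→B 8, #2→B 5, #3→A 5, #4→C 3. Service 21; fixed 15; total 36.
No other subset beats 29.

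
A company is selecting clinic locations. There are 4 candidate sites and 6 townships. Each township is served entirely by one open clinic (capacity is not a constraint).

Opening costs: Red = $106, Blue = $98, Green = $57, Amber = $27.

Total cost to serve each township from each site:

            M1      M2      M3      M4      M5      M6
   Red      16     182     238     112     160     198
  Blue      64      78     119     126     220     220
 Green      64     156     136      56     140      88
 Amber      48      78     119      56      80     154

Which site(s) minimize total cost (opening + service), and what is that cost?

For any fixed open set, each township goes to its cheapest open site; total = fixed + service.
{Green, Amber}: M1→Amber 48, M2→Amber 78, M3→Amber 119, M4→Green 56, M5→Amber 80, M6→Green 88. Service 469; fixed 84; total 553.
{Amber}: service 535 + fixed 27 = 562
{Red, Green, Amber}: M1→Red 16, M2→Amber 78, M3→Amber 119, M4→Green 56, M5→Amber 80, M6→Green 88. Service 437; fixed 190; total 627.
{Red, Blue, Green, Amber}: service 437 + fixed 288 = 725
No other subset beats 553.

Open Green and Amber; minimum total cost 553.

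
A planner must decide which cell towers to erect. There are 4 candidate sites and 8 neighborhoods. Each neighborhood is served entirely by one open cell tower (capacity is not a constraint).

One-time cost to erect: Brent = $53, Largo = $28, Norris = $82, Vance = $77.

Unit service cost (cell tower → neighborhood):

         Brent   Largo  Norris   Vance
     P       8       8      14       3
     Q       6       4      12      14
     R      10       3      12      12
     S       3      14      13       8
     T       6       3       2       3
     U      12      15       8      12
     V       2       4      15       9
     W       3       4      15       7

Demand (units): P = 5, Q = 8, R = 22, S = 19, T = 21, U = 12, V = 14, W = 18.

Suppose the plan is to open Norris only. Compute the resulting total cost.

Each neighborhood is assigned to its cheapest site among the open ones.
{Norris}: P→Norris 14·5=70, Q→Norris 12·8=96, R→Norris 12·22=264, S→Norris 13·19=247, T→Norris 2·21=42, U→Norris 8·12=96, V→Norris 15·14=210, W→Norris 15·18=270. Service 1295; fixed 82; total 1377.

Total cost: 1377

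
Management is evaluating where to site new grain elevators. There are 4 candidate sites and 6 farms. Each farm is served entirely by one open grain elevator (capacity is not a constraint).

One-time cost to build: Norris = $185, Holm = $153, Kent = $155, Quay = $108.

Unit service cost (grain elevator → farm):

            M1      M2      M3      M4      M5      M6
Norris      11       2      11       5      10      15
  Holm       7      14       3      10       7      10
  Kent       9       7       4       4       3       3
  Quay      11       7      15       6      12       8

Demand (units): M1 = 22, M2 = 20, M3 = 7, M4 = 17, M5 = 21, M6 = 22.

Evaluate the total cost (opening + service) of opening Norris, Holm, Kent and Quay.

Each farm is assigned to its cheapest site among the open ones.
{Norris, Holm, Kent, Quay}: M1→Holm 7·22=154, M2→Norris 2·20=40, M3→Holm 3·7=21, M4→Kent 4·17=68, M5→Kent 3·21=63, M6→Kent 3·22=66. Service 412; fixed 601; total 1013.

Total cost: 1013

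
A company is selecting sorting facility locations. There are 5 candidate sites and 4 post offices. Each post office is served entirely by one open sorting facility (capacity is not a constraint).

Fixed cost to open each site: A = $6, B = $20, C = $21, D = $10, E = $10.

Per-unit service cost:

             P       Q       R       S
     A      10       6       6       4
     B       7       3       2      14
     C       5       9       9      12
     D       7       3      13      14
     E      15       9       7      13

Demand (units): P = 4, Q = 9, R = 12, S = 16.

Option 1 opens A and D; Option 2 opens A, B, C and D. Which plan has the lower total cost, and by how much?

Option 1: {A, D}: P→D 7·4=28, Q→D 3·9=27, R→A 6·12=72, S→A 4·16=64. Service 191; fixed 16; total 207.
Option 2: {A, B, C, D}: P→C 5·4=20, Q→B 3·9=27, R→B 2·12=24, S→A 4·16=64. Service 135; fixed 57; total 192.
Difference: |207 − 192| = 15.

Option 2 is cheaper by 15.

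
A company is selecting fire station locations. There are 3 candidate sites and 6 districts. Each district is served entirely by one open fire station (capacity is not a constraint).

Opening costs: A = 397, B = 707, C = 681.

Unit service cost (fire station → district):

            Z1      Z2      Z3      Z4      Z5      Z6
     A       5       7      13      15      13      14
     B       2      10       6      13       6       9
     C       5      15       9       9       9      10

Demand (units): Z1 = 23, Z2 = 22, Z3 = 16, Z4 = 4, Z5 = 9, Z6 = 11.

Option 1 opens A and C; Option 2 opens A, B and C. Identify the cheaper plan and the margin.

Option 1 is cheaper by 552.

Option 1: {A, C}: Z1→A 5·23=115, Z2→A 7·22=154, Z3→C 9·16=144, Z4→C 9·4=36, Z5→C 9·9=81, Z6→C 10·11=110. Service 640; fixed 1078; total 1718.
Option 2: {A, B, C}: Z1→B 2·23=46, Z2→A 7·22=154, Z3→B 6·16=96, Z4→C 9·4=36, Z5→B 6·9=54, Z6→B 9·11=99. Service 485; fixed 1785; total 2270.
Difference: |1718 − 2270| = 552.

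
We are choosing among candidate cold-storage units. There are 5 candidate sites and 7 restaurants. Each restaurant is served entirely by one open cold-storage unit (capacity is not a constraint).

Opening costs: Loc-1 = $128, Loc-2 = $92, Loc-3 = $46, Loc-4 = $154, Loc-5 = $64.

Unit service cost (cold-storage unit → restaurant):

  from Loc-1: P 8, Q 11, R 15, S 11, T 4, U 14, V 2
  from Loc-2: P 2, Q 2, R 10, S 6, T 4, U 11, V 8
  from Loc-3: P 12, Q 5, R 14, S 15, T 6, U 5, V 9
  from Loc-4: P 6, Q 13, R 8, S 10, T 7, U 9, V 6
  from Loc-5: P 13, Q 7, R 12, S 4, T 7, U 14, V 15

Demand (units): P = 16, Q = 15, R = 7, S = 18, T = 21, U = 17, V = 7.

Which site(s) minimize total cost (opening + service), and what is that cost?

Open Loc-2 and Loc-3; minimum total cost 603.

For any fixed open set, each restaurant goes to its cheapest open site; total = fixed + service.
{Loc-2, Loc-3}: P→Loc-2 2·16=32, Q→Loc-2 2·15=30, R→Loc-2 10·7=70, S→Loc-2 6·18=108, T→Loc-2 4·21=84, U→Loc-3 5·17=85, V→Loc-2 8·7=56. Service 465; fixed 138; total 603.
{Loc-2, Loc-3, Loc-5}: service 429 + fixed 202 = 631
{Loc-2}: P→Loc-2 2·16=32, Q→Loc-2 2·15=30, R→Loc-2 10·7=70, S→Loc-2 6·18=108, T→Loc-2 4·21=84, U→Loc-2 11·17=187, V→Loc-2 8·7=56. Service 567; fixed 92; total 659.
{Loc-1, Loc-2, Loc-3, Loc-4, Loc-5}: service 373 + fixed 484 = 857
No other subset beats 603.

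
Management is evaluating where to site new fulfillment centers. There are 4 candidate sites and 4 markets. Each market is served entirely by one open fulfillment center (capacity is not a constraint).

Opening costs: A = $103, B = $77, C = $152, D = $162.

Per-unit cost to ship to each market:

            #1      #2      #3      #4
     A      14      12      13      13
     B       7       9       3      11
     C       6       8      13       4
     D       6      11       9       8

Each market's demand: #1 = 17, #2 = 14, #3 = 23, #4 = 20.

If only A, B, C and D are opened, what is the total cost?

Total cost: 857

Each market is assigned to its cheapest site among the open ones.
{A, B, C, D}: #1→C 6·17=102, #2→C 8·14=112, #3→B 3·23=69, #4→C 4·20=80. Service 363; fixed 494; total 857.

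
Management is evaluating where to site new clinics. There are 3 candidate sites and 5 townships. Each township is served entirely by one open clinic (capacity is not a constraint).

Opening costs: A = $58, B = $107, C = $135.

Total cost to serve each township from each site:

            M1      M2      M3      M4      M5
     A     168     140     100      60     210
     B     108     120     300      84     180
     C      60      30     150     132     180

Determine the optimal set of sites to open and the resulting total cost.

For any fixed open set, each township goes to its cheapest open site; total = fixed + service.
{A, C}: M1→C 60, M2→C 30, M3→A 100, M4→A 60, M5→C 180. Service 430; fixed 193; total 623.
{C}: service 552 + fixed 135 = 687
{A, B, C}: M1→C 60, M2→C 30, M3→A 100, M4→A 60, M5→B 180. Service 430; fixed 300; total 730.
{A}: M1→A 168, M2→A 140, M3→A 100, M4→A 60, M5→A 210. Service 678; fixed 58; total 736.
No other subset beats 623.

Open A and C; minimum total cost 623.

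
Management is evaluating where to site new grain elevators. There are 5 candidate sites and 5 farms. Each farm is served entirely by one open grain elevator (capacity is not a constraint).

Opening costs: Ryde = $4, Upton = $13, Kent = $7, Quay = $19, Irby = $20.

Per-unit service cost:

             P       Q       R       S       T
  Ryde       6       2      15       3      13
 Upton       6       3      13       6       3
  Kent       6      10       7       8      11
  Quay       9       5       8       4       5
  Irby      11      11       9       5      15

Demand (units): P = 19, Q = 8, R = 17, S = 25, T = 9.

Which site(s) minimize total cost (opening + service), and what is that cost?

Open Ryde, Upton and Kent; minimum total cost 375.

For any fixed open set, each farm goes to its cheapest open site; total = fixed + service.
{Ryde, Upton, Kent}: P→Ryde 6·19=114, Q→Ryde 2·8=16, R→Kent 7·17=119, S→Ryde 3·25=75, T→Upton 3·9=27. Service 351; fixed 24; total 375.
{Ryde, Upton, Kent, Quay}: service 351 + fixed 43 = 394
{Ryde, Upton, Kent, Irby}: P→Ryde 6·19=114, Q→Ryde 2·8=16, R→Kent 7·17=119, S→Ryde 3·25=75, T→Upton 3·9=27. Service 351; fixed 44; total 395.
{Ryde, Upton, Kent, Quay, Irby}: P→Ryde 6·19=114, Q→Ryde 2·8=16, R→Kent 7·17=119, S→Ryde 3·25=75, T→Upton 3·9=27. Service 351; fixed 63; total 414.
No other subset beats 375.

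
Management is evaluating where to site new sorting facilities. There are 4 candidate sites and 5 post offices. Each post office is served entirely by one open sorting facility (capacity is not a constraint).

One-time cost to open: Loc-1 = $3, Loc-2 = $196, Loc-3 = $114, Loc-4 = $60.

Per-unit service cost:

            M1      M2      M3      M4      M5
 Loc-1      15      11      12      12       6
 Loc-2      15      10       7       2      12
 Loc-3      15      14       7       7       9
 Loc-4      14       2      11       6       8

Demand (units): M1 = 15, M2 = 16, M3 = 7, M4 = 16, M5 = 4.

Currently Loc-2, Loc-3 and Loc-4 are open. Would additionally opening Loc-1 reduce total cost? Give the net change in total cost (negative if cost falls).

Yes — net change −5 (cost falls by 5).

Current service cost with {Loc-2, Loc-3, Loc-4}: 355.
Adding Loc-1: each post office re-picks its cheapest; new service cost 347, saving 8.
Extra fixed cost: 3. Net change = 3 − 8 = -5.
(Totals: 725 → 720.)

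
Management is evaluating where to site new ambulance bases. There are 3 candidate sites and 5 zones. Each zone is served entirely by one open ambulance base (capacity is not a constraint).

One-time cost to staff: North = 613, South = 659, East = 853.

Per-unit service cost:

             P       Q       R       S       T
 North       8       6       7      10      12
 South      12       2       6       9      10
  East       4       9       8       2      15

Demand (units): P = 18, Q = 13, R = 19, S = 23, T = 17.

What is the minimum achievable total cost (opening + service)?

Minimum total cost: 1392

For any fixed open set, each zone goes to its cheapest open site; total = fixed + service.
{South}: P→South 12·18=216, Q→South 2·13=26, R→South 6·19=114, S→South 9·23=207, T→South 10·17=170. Service 733; fixed 659; total 1392.
{North}: service 789 + fixed 613 = 1402
{East}: P→East 4·18=72, Q→East 9·13=117, R→East 8·19=152, S→East 2·23=46, T→East 15·17=255. Service 642; fixed 853; total 1495.
{North, South, East}: P→East 4·18=72, Q→South 2·13=26, R→South 6·19=114, S→East 2·23=46, T→South 10·17=170. Service 428; fixed 2125; total 2553.
No other subset beats 1392.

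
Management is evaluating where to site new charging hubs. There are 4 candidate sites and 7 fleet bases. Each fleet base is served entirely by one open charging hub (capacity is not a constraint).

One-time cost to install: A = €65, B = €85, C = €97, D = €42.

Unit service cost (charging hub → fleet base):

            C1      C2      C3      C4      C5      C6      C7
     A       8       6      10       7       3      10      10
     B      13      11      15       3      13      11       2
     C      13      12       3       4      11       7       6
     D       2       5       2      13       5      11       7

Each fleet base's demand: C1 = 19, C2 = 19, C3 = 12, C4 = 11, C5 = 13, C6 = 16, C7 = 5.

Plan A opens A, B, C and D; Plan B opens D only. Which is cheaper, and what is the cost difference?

Plan B is cheaper by 22.

Plan A: {A, B, C, D}: C1→D 2·19=38, C2→D 5·19=95, C3→D 2·12=24, C4→B 3·11=33, C5→A 3·13=39, C6→C 7·16=112, C7→B 2·5=10. Service 351; fixed 289; total 640.
Plan B: {D}: C1→D 2·19=38, C2→D 5·19=95, C3→D 2·12=24, C4→D 13·11=143, C5→D 5·13=65, C6→D 11·16=176, C7→D 7·5=35. Service 576; fixed 42; total 618.
Difference: |640 − 618| = 22.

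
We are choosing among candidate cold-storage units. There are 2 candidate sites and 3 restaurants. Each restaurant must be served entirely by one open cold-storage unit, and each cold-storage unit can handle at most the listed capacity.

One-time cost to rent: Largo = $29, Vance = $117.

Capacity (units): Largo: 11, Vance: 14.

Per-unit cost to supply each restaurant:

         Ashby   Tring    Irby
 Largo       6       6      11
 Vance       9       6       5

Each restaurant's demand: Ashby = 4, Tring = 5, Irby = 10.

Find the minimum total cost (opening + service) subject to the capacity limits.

Open {Largo, Vance}: Ashby→Largo 6·4=24, Tring→Largo 6·5=30, Irby→Vance 5·10=50.
Loads: Largo carries 9/11, Vance carries 10/14. Service 104; fixed 146; total 250.
Next best feasible plan costs 262.

Minimum total cost: 250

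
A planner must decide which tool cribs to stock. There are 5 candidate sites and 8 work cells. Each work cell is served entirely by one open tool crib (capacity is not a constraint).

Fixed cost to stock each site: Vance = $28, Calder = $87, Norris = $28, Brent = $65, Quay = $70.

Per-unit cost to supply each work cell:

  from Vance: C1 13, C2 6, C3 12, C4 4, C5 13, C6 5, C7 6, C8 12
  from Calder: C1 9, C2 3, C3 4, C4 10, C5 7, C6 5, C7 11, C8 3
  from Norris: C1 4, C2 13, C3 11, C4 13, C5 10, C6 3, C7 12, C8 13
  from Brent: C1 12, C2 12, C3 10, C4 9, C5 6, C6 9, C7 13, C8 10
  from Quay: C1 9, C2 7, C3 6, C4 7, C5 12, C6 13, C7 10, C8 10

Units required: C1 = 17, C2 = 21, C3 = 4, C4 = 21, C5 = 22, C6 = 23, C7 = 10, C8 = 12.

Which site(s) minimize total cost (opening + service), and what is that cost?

Open Vance, Calder and Norris; minimum total cost 693.

For any fixed open set, each work cell goes to its cheapest open site; total = fixed + service.
{Vance, Calder, Norris}: C1→Norris 4·17=68, C2→Calder 3·21=63, C3→Calder 4·4=16, C4→Vance 4·21=84, C5→Calder 7·22=154, C6→Norris 3·23=69, C7→Vance 6·10=60, C8→Calder 3·12=36. Service 550; fixed 143; total 693.
{Vance, Calder, Norris, Brent}: C1→Norris 4·17=68, C2→Calder 3·21=63, C3→Calder 4·4=16, C4→Vance 4·21=84, C5→Brent 6·22=132, C6→Norris 3·23=69, C7→Vance 6·10=60, C8→Calder 3·12=36. Service 528; fixed 208; total 736.
{Vance, Calder, Norris, Quay}: service 550 + fixed 213 = 763
{Vance, Calder, Norris, Brent, Quay}: C1→Norris 4·17=68, C2→Calder 3·21=63, C3→Calder 4·4=16, C4→Vance 4·21=84, C5→Brent 6·22=132, C6→Norris 3·23=69, C7→Vance 6·10=60, C8→Calder 3·12=36. Service 528; fixed 278; total 806.
No other subset beats 693.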